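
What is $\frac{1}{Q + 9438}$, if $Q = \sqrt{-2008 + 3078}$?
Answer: $\frac{4719}{44537387} - \frac{\sqrt{1070}}{89074774} \approx 0.00010559$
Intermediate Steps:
$Q = \sqrt{1070} \approx 32.711$
$\frac{1}{Q + 9438} = \frac{1}{\sqrt{1070} + 9438} = \frac{1}{9438 + \sqrt{1070}}$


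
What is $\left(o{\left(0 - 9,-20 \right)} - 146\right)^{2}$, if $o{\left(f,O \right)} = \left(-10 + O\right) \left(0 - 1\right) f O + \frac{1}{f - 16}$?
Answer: $\frac{17252559801}{625} \approx 2.7604 \cdot 10^{7}$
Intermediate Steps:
$o{\left(f,O \right)} = \frac{1}{-16 + f} + O f \left(10 - O\right)$ ($o{\left(f,O \right)} = \left(-10 + O\right) \left(-1\right) f O + \frac{1}{-16 + f} = \left(10 - O\right) f O + \frac{1}{-16 + f} = f \left(10 - O\right) O + \frac{1}{-16 + f} = O f \left(10 - O\right) + \frac{1}{-16 + f} = \frac{1}{-16 + f} + O f \left(10 - O\right)$)
$\left(o{\left(0 - 9,-20 \right)} - 146\right)^{2} = \left(\frac{1 - \left(-20\right)^{2} \left(0 - 9\right)^{2} - - 3200 \left(0 - 9\right) + 10 \left(-20\right) \left(0 - 9\right)^{2} + 16 \left(0 - 9\right) \left(-20\right)^{2}}{-16 + \left(0 - 9\right)} - 146\right)^{2} = \left(\frac{1 - 400 \left(0 - 9\right)^{2} - - 3200 \left(0 - 9\right) + 10 \left(-20\right) \left(0 - 9\right)^{2} + 16 \left(0 - 9\right) 400}{-16 + \left(0 - 9\right)} - 146\right)^{2} = \left(\frac{1 - 400 \left(-9\right)^{2} - \left(-3200\right) \left(-9\right) + 10 \left(-20\right) \left(-9\right)^{2} + 16 \left(-9\right) 400}{-16 - 9} - 146\right)^{2} = \left(\frac{1 - 400 \cdot 81 - 28800 + 10 \left(-20\right) 81 - 57600}{-25} - 146\right)^{2} = \left(- \frac{1 - 32400 - 28800 - 16200 - 57600}{25} - 146\right)^{2} = \left(\left(- \frac{1}{25}\right) \left(-134999\right) - 146\right)^{2} = \left(\frac{134999}{25} - 146\right)^{2} = \left(\frac{131349}{25}\right)^{2} = \frac{17252559801}{625}$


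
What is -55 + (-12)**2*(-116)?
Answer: -16759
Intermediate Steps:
-55 + (-12)**2*(-116) = -55 + 144*(-116) = -55 - 16704 = -16759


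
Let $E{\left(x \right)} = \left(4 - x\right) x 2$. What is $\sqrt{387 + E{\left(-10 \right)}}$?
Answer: $\sqrt{107} \approx 10.344$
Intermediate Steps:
$E{\left(x \right)} = 2 x \left(4 - x\right)$ ($E{\left(x \right)} = x \left(4 - x\right) 2 = 2 x \left(4 - x\right)$)
$\sqrt{387 + E{\left(-10 \right)}} = \sqrt{387 + 2 \left(-10\right) \left(4 - -10\right)} = \sqrt{387 + 2 \left(-10\right) \left(4 + 10\right)} = \sqrt{387 + 2 \left(-10\right) 14} = \sqrt{387 - 280} = \sqrt{107}$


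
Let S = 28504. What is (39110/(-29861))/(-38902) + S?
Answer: 16555873188299/580826311 ≈ 28504.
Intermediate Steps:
(39110/(-29861))/(-38902) + S = (39110/(-29861))/(-38902) + 28504 = (39110*(-1/29861))*(-1/38902) + 28504 = -39110/29861*(-1/38902) + 28504 = 19555/580826311 + 28504 = 16555873188299/580826311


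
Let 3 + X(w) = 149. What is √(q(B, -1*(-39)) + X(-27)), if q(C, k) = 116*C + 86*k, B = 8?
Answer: 6*√123 ≈ 66.543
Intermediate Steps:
X(w) = 146 (X(w) = -3 + 149 = 146)
q(C, k) = 86*k + 116*C
√(q(B, -1*(-39)) + X(-27)) = √((86*(-1*(-39)) + 116*8) + 146) = √((86*39 + 928) + 146) = √((3354 + 928) + 146) = √(4282 + 146) = √4428 = 6*√123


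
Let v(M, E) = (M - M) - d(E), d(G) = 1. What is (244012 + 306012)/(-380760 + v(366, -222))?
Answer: -550024/380761 ≈ -1.4445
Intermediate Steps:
v(M, E) = -1 (v(M, E) = (M - M) - 1*1 = 0 - 1 = -1)
(244012 + 306012)/(-380760 + v(366, -222)) = (244012 + 306012)/(-380760 - 1) = 550024/(-380761) = 550024*(-1/380761) = -550024/380761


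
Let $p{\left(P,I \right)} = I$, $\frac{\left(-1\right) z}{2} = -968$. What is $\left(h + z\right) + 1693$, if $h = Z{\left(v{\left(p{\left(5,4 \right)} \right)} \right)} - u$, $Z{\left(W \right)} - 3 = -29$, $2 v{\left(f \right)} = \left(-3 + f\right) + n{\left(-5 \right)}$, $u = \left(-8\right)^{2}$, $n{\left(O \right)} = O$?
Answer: $3539$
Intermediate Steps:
$z = 1936$ ($z = \left(-2\right) \left(-968\right) = 1936$)
$u = 64$
$v{\left(f \right)} = -4 + \frac{f}{2}$ ($v{\left(f \right)} = \frac{\left(-3 + f\right) - 5}{2} = \frac{-8 + f}{2} = -4 + \frac{f}{2}$)
$Z{\left(W \right)} = -26$ ($Z{\left(W \right)} = 3 - 29 = -26$)
$h = -90$ ($h = -26 - 64 = -90$)
$\left(h + z\right) + 1693 = \left(-90 + 1936\right) + 1693 = 1846 + 1693 = 3539$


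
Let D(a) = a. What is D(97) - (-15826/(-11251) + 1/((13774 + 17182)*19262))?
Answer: 641305716388661/6708684084472 ≈ 95.593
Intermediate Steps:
D(97) - (-15826/(-11251) + 1/((13774 + 17182)*19262)) = 97 - (-15826/(-11251) + 1/((13774 + 17182)*19262)) = 97 - (-15826*(-1/11251) + (1/19262)/30956) = 97 - (15826/11251 + (1/30956)*(1/19262)) = 97 - (15826/11251 + 1/596274472) = 97 - 1*9436639805123/6708684084472 = 97 - 9436639805123/6708684084472 = 641305716388661/6708684084472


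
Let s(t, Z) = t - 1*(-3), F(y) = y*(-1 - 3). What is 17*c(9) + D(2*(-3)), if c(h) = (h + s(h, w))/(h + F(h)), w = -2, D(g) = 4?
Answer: -83/9 ≈ -9.2222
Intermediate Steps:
F(y) = -4*y (F(y) = y*(-4) = -4*y)
s(t, Z) = 3 + t (s(t, Z) = t + 3 = 3 + t)
c(h) = -(3 + 2*h)/(3*h) (c(h) = (h + (3 + h))/(h - 4*h) = (3 + 2*h)/((-3*h)) = (3 + 2*h)*(-1/(3*h)) = -(3 + 2*h)/(3*h))
17*c(9) + D(2*(-3)) = 17*(-⅔ - 1/9) + 4 = 17*(-⅔ - 1*⅑) + 4 = 17*(-⅔ - ⅑) + 4 = 17*(-7/9) + 4 = -119/9 + 4 = -83/9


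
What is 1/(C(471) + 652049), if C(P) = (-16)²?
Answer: 1/652305 ≈ 1.5330e-6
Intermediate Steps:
C(P) = 256
1/(C(471) + 652049) = 1/(256 + 652049) = 1/652305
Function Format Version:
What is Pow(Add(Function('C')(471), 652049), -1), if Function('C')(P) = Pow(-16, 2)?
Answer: Rational(1, 652305) ≈ 1.5330e-6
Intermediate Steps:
Function('C')(P) = 256
Pow(Add(Function('C')(471), 652049), -1) = Pow(Add(256, 652049), -1) = Pow(652305, -1) = Rational(1, 652305)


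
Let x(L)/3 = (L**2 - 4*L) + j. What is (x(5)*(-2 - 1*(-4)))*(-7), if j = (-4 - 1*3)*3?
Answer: 672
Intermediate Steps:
j = -21 (j = (-4 - 3)*3 = -7*3 = -21)
x(L) = -63 - 12*L + 3*L**2 (x(L) = 3*((L**2 - 4*L) - 21) = 3*(-21 + L**2 - 4*L) = -63 - 12*L + 3*L**2)
(x(5)*(-2 - 1*(-4)))*(-7) = ((-63 - 12*5 + 3*5**2)*(-2 - 1*(-4)))*(-7) = ((-63 - 60 + 3*25)*(-2 + 4))*(-7) = ((-63 - 60 + 75)*2)*(-7) = -48*2*(-7) = -96*(-7) = 672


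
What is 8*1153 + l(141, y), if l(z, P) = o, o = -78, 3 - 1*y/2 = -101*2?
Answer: 9146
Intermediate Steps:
y = 410 (y = 6 - (-202)*2 = 6 - 2*(-202) = 6 + 404 = 410)
l(z, P) = -78
8*1153 + l(141, y) = 8*1153 - 78 = 9224 - 78 = 9146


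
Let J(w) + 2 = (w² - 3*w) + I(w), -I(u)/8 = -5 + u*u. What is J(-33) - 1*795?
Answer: -8281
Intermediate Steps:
I(u) = 40 - 8*u² (I(u) = -8*(-5 + u*u) = -8*(-5 + u²) = 40 - 8*u²)
J(w) = 38 - 7*w² - 3*w (J(w) = -2 + ((w² - 3*w) + (40 - 8*w²)) = -2 + (40 - 7*w² - 3*w) = 38 - 7*w² - 3*w)
J(-33) - 1*795 = (38 - 7*(-33)² - 3*(-33)) - 1*795 = (38 - 7*1089 + 99) - 795 = (38 - 7623 + 99) - 795 = -7486 - 795 = -8281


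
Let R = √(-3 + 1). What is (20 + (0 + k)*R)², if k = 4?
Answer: 368 + 160*I*√2 ≈ 368.0 + 226.27*I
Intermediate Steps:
R = I*√2 (R = √(-2) = I*√2 ≈ 1.4142*I)
(20 + (0 + k)*R)² = (20 + (0 + 4)*(I*√2))² = (20 + 4*(I*√2))² = (20 + 4*I*√2)²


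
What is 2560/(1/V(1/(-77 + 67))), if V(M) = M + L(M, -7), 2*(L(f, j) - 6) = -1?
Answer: 13824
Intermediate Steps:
L(f, j) = 11/2 (L(f, j) = 6 + (1/2)*(-1) = 6 - 1/2 = 11/2)
V(M) = 11/2 + M (V(M) = M + 11/2 = 11/2 + M)
2560/(1/V(1/(-77 + 67))) = 2560/(1/(11/2 + 1/(-77 + 67))) = 2560/(1/(11/2 + 1/(-10))) = 2560/(1/(11/2 - 1/10)) = 2560/(1/(27/5)) = 2560/(5/27) = 2560*(27/5) = 13824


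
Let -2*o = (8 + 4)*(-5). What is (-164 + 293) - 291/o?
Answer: 1193/10 ≈ 119.30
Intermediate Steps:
o = 30 (o = -(8 + 4)*(-5)/2 = -6*(-5) = -1/2*(-60) = 30)
(-164 + 293) - 291/o = (-164 + 293) - 291/30 = 129 - 291*1/30 = 129 - 97/10 = 1193/10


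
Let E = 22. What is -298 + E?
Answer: -276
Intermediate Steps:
-298 + E = -298 + 22 = -276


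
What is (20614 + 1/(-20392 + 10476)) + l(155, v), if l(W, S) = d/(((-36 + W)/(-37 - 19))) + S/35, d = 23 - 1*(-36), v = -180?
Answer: 24285771281/1180004 ≈ 20581.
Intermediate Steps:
d = 59 (d = 23 + 36 = 59)
l(W, S) = 59/(9/14 - W/56) + S/35 (l(W, S) = 59/(((-36 + W)/(-37 - 19))) + S/35 = 59/(((-36 + W)/(-56))) + S*(1/35) = 59/(((-36 + W)*(-1/56))) + S/35 = 59/(9/14 - W/56) + S/35)
(20614 + 1/(-20392 + 10476)) + l(155, v) = (20614 + 1/(-20392 + 10476)) + (-115640 - 36*(-180) - 180*155)/(35*(-36 + 155)) = (20614 + 1/(-9916)) + (1/35)*(-115640 + 6480 - 27900)/119 = (20614 - 1/9916) + (1/35)*(1/119)*(-137060) = 204408423/9916 - 3916/119 = 24285771281/1180004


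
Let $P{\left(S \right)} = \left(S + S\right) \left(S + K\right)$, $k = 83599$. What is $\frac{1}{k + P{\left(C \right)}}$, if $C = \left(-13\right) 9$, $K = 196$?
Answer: $\frac{1}{65113} \approx 1.5358 \cdot 10^{-5}$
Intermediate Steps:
$C = -117$
$P{\left(S \right)} = 2 S \left(196 + S\right)$ ($P{\left(S \right)} = \left(S + S\right) \left(S + 196\right) = 2 S \left(196 + S\right)$)
$\frac{1}{k + P{\left(C \right)}} = \frac{1}{83599 + 2 \left(-117\right) \left(196 - 117\right)} = \frac{1}{83599 + 2 \left(-117\right) 79} = \frac{1}{83599 - 18486} = \frac{1}{65113}$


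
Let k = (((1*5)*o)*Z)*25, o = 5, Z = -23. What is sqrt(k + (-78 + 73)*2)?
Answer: I*sqrt(14385) ≈ 119.94*I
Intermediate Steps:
k = -14375 (k = (((1*5)*5)*(-23))*25 = ((5*5)*(-23))*25 = (25*(-23))*25 = -575*25 = -14375)
sqrt(k + (-78 + 73)*2) = sqrt(-14375 + (-78 + 73)*2) = sqrt(-14375 - 5*2) = sqrt(-14375 - 10) = sqrt(-14385) = I*sqrt(14385)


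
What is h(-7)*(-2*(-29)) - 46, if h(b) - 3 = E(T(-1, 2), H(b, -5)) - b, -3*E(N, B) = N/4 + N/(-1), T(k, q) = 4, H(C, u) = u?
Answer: 592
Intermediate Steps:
E(N, B) = N/4 (E(N, B) = -(N/4 + N/(-1))/3 = -(N*(¼) + N*(-1))/3 = -(N/4 - N)/3 = -(-1)*N/4 = N/4)
h(b) = 4 - b (h(b) = 3 + ((¼)*4 - b) = 3 + (1 - b) = 4 - b)
h(-7)*(-2*(-29)) - 46 = (4 - 1*(-7))*(-2*(-29)) - 46 = (4 + 7)*58 - 46 = 11*58 - 46 = 638 - 46 = 592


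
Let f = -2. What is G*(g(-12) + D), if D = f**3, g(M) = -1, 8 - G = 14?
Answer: 54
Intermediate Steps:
G = -6 (G = 8 - 1*14 = 8 - 14 = -6)
D = -8 (D = (-2)**3 = -8)
G*(g(-12) + D) = -6*(-1 - 8) = -6*(-9) = 54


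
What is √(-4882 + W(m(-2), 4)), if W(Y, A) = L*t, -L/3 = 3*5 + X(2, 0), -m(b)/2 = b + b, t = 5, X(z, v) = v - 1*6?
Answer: I*√5017 ≈ 70.831*I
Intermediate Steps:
X(z, v) = -6 + v (X(z, v) = v - 6 = -6 + v)
m(b) = -4*b (m(b) = -2*(b + b) = -4*b)
L = -27 (L = -3*(3*5 + (-6 + 0)) = -3*(15 - 6) = -3*9 = -27)
W(Y, A) = -135 (W(Y, A) = -27*5 = -135)
√(-4882 + W(m(-2), 4)) = √(-4882 - 135) = √(-5017) = I*√5017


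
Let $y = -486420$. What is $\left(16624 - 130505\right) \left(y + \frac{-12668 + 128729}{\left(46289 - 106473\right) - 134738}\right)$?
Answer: $\frac{3599173903117727}{64974} \approx 5.5394 \cdot 10^{10}$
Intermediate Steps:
$\left(16624 - 130505\right) \left(y + \frac{-12668 + 128729}{\left(46289 - 106473\right) - 134738}\right) = \left(16624 - 130505\right) \left(-486420 + \frac{-12668 + 128729}{\left(46289 - 106473\right) - 134738}\right) = - 113881 \left(-486420 + \frac{116061}{\left(46289 - 106473\right) - 134738}\right) = - 113881 \left(-486420 + \frac{116061}{-60184 - 134738}\right) = - 113881 \left(-486420 + \frac{116061}{-194922}\right) = - 113881 \left(-486420 + 116061 \left(- \frac{1}{194922}\right)\right) = - 113881 \left(-486420 - \frac{38687}{64974}\right) = \left(-113881\right) \left(- \frac{31604691767}{64974}\right) = \frac{3599173903117727}{64974}$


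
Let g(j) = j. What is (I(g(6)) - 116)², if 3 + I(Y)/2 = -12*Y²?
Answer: 972196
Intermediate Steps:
I(Y) = -6 - 24*Y² (I(Y) = -6 + 2*(-12*Y²) = -6 - 24*Y²)
(I(g(6)) - 116)² = ((-6 - 24*6²) - 116)² = ((-6 - 24*36) - 116)² = ((-6 - 864) - 116)² = (-870 - 116)² = (-986)² = 972196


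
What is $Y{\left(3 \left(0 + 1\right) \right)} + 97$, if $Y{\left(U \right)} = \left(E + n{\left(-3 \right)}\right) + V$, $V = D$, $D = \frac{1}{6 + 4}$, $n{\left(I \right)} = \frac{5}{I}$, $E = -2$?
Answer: $\frac{2803}{30} \approx 93.433$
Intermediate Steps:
$D = \frac{1}{10} \approx 0.1$
$V = \frac{1}{10} \approx 0.1$
$Y{\left(U \right)} = - \frac{107}{30}$ ($Y{\left(U \right)} = \left(-2 + \frac{5}{-3}\right) + \frac{1}{10} = \left(-2 + 5 \left(- \frac{1}{3}\right)\right) + \frac{1}{10} = \left(-2 - \frac{5}{3}\right) + \frac{1}{10} = - \frac{11}{3} + \frac{1}{10} = - \frac{107}{30}$)
$Y{\left(3 \left(0 + 1\right) \right)} + 97 = - \frac{107}{30} + 97 = \frac{2803}{30}$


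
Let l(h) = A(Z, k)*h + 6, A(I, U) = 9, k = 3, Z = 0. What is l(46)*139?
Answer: 58380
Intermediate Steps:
l(h) = 6 + 9*h (l(h) = 9*h + 6 = 6 + 9*h)
l(46)*139 = (6 + 9*46)*139 = (6 + 414)*139 = 420*139 = 58380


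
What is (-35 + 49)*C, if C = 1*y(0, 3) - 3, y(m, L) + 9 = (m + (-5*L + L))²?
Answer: 1848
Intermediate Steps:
y(m, L) = -9 + (m - 4*L)² (y(m, L) = -9 + (m + (-5*L + L))² = -9 + (m - 4*L)²)
C = 132 (C = 1*(-9 + (-1*0 + 4*3)²) - 3 = 1*(-9 + (0 + 12)²) - 3 = 1*(-9 + 12²) - 3 = 1*(-9 + 144) - 3 = 1*135 - 3 = 135 - 3 = 132)
(-35 + 49)*C = (-35 + 49)*132 = 14*132 = 1848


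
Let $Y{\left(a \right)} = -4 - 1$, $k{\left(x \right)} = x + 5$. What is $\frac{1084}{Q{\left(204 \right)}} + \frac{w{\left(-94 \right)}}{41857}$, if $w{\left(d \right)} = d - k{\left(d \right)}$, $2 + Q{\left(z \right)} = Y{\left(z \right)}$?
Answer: $- \frac{45373023}{292999} \approx -154.86$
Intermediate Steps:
$k{\left(x \right)} = 5 + x$
$Y{\left(a \right)} = -5$
$Q{\left(z \right)} = -7$ ($Q{\left(z \right)} = -2 - 5 = -7$)
$w{\left(d \right)} = -5$ ($w{\left(d \right)} = d - \left(5 + d\right) = -5$)
$\frac{1084}{Q{\left(204 \right)}} + \frac{w{\left(-94 \right)}}{41857} = \frac{1084}{-7} - \frac{5}{41857} = 1084 \left(- \frac{1}{7}\right) - \frac{5}{41857} = - \frac{1084}{7} - \frac{5}{41857} = - \frac{45373023}{292999}$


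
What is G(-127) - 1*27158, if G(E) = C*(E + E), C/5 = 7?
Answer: -36048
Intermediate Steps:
C = 35 (C = 5*7 = 35)
G(E) = 70*E (G(E) = 35*(E + E) = 35*(2*E) = 70*E)
G(-127) - 1*27158 = 70*(-127) - 1*27158 = -8890 - 27158 = -36048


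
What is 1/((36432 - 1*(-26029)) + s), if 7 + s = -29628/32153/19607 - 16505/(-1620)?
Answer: 204257334204/12758768569975315 ≈ 1.6009e-5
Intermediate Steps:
s = 651218259271/204257334204 (s = -7 + (-29628/32153/19607 - 16505/(-1620)) = -7 + (-29628*1/32153*(1/19607) - 16505*(-1/1620)) = -7 + (-29628/32153*1/19607 + 3301/324) = -7 + (-29628/630423871 + 3301/324) = -7 + 2081019598699/204257334204 = 651218259271/204257334204 ≈ 3.1882)
1/((36432 - 1*(-26029)) + s) = 1/((36432 - 1*(-26029)) + 651218259271/204257334204) = 1/((36432 + 26029) + 651218259271/204257334204) = 1/(62461 + 651218259271/204257334204) = 1/(12758768569975315/204257334204) = 204257334204/12758768569975315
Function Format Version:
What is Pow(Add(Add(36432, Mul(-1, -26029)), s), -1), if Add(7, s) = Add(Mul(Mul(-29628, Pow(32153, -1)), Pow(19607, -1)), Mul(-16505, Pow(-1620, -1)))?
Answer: Rational(204257334204, 12758768569975315) ≈ 1.6009e-5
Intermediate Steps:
s = Rational(651218259271, 204257334204) (s = Add(-7, Add(Mul(Mul(-29628, Pow(32153, -1)), Pow(19607, -1)), Mul(-16505, Pow(-1620, -1)))) = Add(-7, Add(Mul(Mul(-29628, Rational(1, 32153)), Rational(1, 19607)), Mul(-16505, Rational(-1, 1620)))) = Add(-7, Add(Mul(Rational(-29628, 32153), Rational(1, 19607)), Rational(3301, 324))) = Add(-7, Add(Rational(-29628, 630423871), Rational(3301, 324))) = Add(-7, Rational(2081019598699, 204257334204)) = Rational(651218259271, 204257334204) ≈ 3.1882)
Pow(Add(Add(36432, Mul(-1, -26029)), s), -1) = Pow(Add(Add(36432, Mul(-1, -26029)), Rational(651218259271, 204257334204)), -1) = Pow(Add(Add(36432, 26029), Rational(651218259271, 204257334204)), -1) = Pow(Add(62461, Rational(651218259271, 204257334204)), -1) = Pow(Rational(12758768569975315, 204257334204), -1) = Rational(204257334204, 12758768569975315)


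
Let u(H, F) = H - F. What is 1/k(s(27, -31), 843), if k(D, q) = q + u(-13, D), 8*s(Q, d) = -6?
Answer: 4/3323 ≈ 0.0012037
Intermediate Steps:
s(Q, d) = -¾ (s(Q, d) = (⅛)*(-6) = -¾)
k(D, q) = -13 + q - D (k(D, q) = q + (-13 - D) = -13 + q - D)
1/k(s(27, -31), 843) = 1/(-13 + 843 - 1*(-¾)) = 1/(-13 + 843 + ¾) = 1/(3323/4) = 4/3323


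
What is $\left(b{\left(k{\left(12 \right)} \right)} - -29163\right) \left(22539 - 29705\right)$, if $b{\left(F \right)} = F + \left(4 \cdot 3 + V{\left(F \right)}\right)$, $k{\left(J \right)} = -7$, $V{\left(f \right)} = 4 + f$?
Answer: $-208996390$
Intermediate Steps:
$b{\left(F \right)} = 16 + 2 F$ ($b{\left(F \right)} = F + \left(4 \cdot 3 + \left(4 + F\right)\right) = F + \left(12 + \left(4 + F\right)\right) = F + \left(16 + F\right) = 16 + 2 F$)
$\left(b{\left(k{\left(12 \right)} \right)} - -29163\right) \left(22539 - 29705\right) = \left(\left(16 + 2 \left(-7\right)\right) - -29163\right) \left(22539 - 29705\right) = \left(\left(16 - 14\right) + 29163\right) \left(-7166\right) = \left(2 + 29163\right) \left(-7166\right) = 29165 \left(-7166\right) = -208996390$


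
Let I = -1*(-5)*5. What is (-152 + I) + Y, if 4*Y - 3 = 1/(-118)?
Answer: -59591/472 ≈ -126.25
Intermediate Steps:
Y = 353/472 (Y = ¾ + (¼)/(-118) = ¾ + (¼)*(-1/118) = ¾ - 1/472 = 353/472 ≈ 0.74788)
I = 25 (I = 5*5 = 25)
(-152 + I) + Y = (-152 + 25) + 353/472 = -127 + 353/472 = -59591/472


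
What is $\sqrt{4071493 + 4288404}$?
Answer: $\sqrt{8359897} \approx 2891.3$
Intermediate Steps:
$\sqrt{4071493 + 4288404} = \sqrt{8359897}$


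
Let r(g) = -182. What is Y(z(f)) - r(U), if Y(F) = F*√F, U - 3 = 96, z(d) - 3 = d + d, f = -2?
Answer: 182 - I ≈ 182.0 - 1.0*I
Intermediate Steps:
z(d) = 3 + 2*d (z(d) = 3 + (d + d) = 3 + 2*d)
U = 99 (U = 3 + 96 = 99)
Y(F) = F^(3/2)
Y(z(f)) - r(U) = (3 + 2*(-2))^(3/2) - 1*(-182) = (3 - 4)^(3/2) + 182 = (-1)^(3/2) + 182 = -I + 182 = 182 - I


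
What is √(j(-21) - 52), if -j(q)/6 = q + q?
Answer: 10*√2 ≈ 14.142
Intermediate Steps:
j(q) = -12*q (j(q) = -6*(q + q) = -12*q)
√(j(-21) - 52) = √(-12*(-21) - 52) = √(252 - 52) = √200 = 10*√2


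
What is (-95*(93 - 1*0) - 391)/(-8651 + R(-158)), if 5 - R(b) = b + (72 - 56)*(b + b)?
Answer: 4613/1716 ≈ 2.6882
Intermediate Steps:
R(b) = 5 - 33*b (R(b) = 5 - (b + (72 - 56)*(b + b)) = 5 - (b + 16*(2*b)) = 5 - (b + 32*b) = 5 - 33*b)
(-95*(93 - 1*0) - 391)/(-8651 + R(-158)) = (-95*(93 - 1*0) - 391)/(-8651 + (5 - 33*(-158))) = (-95*(93 + 0) - 391)/(-8651 + (5 + 5214)) = (-95*93 - 391)/(-8651 + 5219) = (-8835 - 391)/(-3432) = -9226*(-1/3432) = 4613/1716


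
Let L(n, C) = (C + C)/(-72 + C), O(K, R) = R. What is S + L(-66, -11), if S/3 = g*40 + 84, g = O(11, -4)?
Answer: -18902/83 ≈ -227.73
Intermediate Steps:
L(n, C) = 2*C/(-72 + C) (L(n, C) = (2*C)/(-72 + C) = 2*C/(-72 + C))
g = -4
S = -228 (S = 3*(-4*40 + 84) = 3*(-160 + 84) = 3*(-76) = -228)
S + L(-66, -11) = -228 + 2*(-11)/(-72 - 11) = -228 + 2*(-11)/(-83) = -228 + 2*(-11)*(-1/83) = -228 + 22/83 = -18902/83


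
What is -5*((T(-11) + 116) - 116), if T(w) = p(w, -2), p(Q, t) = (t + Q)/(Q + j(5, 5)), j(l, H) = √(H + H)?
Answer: -715/111 - 65*√10/111 ≈ -8.2932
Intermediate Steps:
j(l, H) = √2*√H (j(l, H) = √(2*H) = √2*√H)
p(Q, t) = (Q + t)/(Q + √10) (p(Q, t) = (t + Q)/(Q + √2*√5) = (Q + t)/(Q + √10))
T(w) = (-2 + w)/(w + √10) (T(w) = (w - 2)/(w + √10) = (-2 + w)/(w + √10))
-5*((T(-11) + 116) - 116) = -5*(((-2 - 11)/(-11 + √10) + 116) - 116) = -5*((-13/(-11 + √10) + 116) - 116) = -5*((116 - 13/(-11 + √10)) - 116) = -(-65)/(-11 + √10) = 65/(-11 + √10)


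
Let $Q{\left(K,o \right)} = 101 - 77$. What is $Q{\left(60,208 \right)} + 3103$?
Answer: $3127$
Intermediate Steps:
$Q{\left(K,o \right)} = 24$
$Q{\left(60,208 \right)} + 3103 = 24 + 3103 = 3127$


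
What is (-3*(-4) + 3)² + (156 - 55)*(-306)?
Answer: -30681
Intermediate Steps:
(-3*(-4) + 3)² + (156 - 55)*(-306) = (12 + 3)² + 101*(-306) = 15² - 30906 = 225 - 30906 = -30681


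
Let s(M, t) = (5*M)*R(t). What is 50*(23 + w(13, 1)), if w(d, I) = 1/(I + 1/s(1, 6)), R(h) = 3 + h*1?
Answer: 27575/23 ≈ 1198.9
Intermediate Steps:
R(h) = 3 + h
s(M, t) = 5*M*(3 + t) (s(M, t) = (5*M)*(3 + t) = 5*M*(3 + t))
w(d, I) = 1/(1/45 + I) (w(d, I) = 1/(I + 1/(5*1*(3 + 6))) = 1/(I + 1/(5*1*9)) = 1/(I + 1/45) = 1/(1/45 + I))
50*(23 + w(13, 1)) = 50*(23 + 45/(1 + 45*1)) = 50*(23 + 45/(1 + 45)) = 50*(23 + 45/46) = 50*(1103/46) = 27575/23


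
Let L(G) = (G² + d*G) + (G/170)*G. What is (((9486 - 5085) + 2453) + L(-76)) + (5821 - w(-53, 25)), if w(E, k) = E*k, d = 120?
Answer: 908648/85 ≈ 10690.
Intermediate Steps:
L(G) = 120*G + 171*G²/170 (L(G) = (G² + 120*G) + (G/170)*G = (G² + 120*G) + G²/170 = 120*G + 171*G²/170)
(((9486 - 5085) + 2453) + L(-76)) + (5821 - w(-53, 25)) = (((9486 - 5085) + 2453) + (3/170)*(-76)*(6800 + 57*(-76))) + (5821 - (-53)*25) = ((4401 + 2453) + (3/170)*(-76)*(6800 - 4332)) + (5821 - 1*(-1325)) = (6854 + (3/170)*(-76)*2468) + (5821 + 1325) = (6854 - 281352/85) + 7146 = 301238/85 + 7146 = 908648/85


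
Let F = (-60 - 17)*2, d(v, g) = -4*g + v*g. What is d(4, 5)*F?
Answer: 0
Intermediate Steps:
d(v, g) = -4*g + g*v
F = -154 (F = -77*2 = -154)
d(4, 5)*F = (5*(-4 + 4))*(-154) = (5*0)*(-154) = 0*(-154) = 0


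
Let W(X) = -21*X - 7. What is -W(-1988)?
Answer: -41741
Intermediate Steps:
W(X) = -7 - 21*X
-W(-1988) = -(-7 - 21*(-1988)) = -(-7 + 41748) = -1*41741 = -41741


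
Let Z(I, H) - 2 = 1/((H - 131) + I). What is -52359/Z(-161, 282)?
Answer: -523590/19 ≈ -27557.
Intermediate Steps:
Z(I, H) = 2 + 1/(-131 + H + I) (Z(I, H) = 2 + 1/((H - 131) + I) = 2 + 1/((-131 + H) + I) = 2 + 1/(-131 + H + I))
-52359/Z(-161, 282) = -52359*(-131 + 282 - 161)/(-261 + 2*282 + 2*(-161)) = -52359*(-10/(-261 + 564 - 322)) = -52359/((-⅒*(-19))) = -52359/19/10 = -52359*10/19 = -523590/19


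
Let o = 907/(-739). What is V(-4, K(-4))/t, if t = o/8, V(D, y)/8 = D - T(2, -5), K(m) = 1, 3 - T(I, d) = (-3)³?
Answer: 1608064/907 ≈ 1772.9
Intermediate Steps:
T(I, d) = 30 (T(I, d) = 3 - 1*(-3)³ = 3 - 1*(-27) = 3 + 27 = 30)
o = -907/739 (o = 907*(-1/739) = -907/739 ≈ -1.2273)
V(D, y) = -240 + 8*D (V(D, y) = 8*(D - 1*30) = 8*(D - 30) = 8*(-30 + D) = -240 + 8*D)
t = -907/5912 (t = -907/739/8 = -907/739*⅛ = -907/5912 ≈ -0.15342)
V(-4, K(-4))/t = (-240 + 8*(-4))/(-907/5912) = (-240 - 32)*(-5912/907) = -272*(-5912/907) = 1608064/907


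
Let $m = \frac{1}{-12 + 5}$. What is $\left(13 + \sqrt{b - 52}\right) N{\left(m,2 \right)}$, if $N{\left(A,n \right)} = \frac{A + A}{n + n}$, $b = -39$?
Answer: $- \frac{13}{14} - \frac{i \sqrt{91}}{14} \approx -0.92857 - 0.68139 i$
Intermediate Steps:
$m = - \frac{1}{7}$ ($m = \frac{1}{-7} = - \frac{1}{7} \approx -0.14286$)
$N{\left(A,n \right)} = \frac{A}{n}$ ($N{\left(A,n \right)} = \frac{2 A}{2 n} = 2 A \frac{1}{2 n} = \frac{A}{n}$)
$\left(13 + \sqrt{b - 52}\right) N{\left(m,2 \right)} = \left(13 + \sqrt{-39 - 52}\right) \left(- \frac{1}{7 \cdot 2}\right) = \left(13 + \sqrt{-91}\right) \left(\left(- \frac{1}{7}\right) \frac{1}{2}\right) = \left(13 + i \sqrt{91}\right) \left(- \frac{1}{14}\right) = - \frac{13}{14} - \frac{i \sqrt{91}}{14}$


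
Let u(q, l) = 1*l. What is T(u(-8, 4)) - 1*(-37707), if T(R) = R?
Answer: 37711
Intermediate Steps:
u(q, l) = l
T(u(-8, 4)) - 1*(-37707) = 4 - 1*(-37707) = 4 + 37707 = 37711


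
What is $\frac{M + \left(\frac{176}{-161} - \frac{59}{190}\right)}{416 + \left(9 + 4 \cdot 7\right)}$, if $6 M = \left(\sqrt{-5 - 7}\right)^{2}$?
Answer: $- \frac{104119}{13857270} \approx -0.0075137$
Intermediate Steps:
$M = -2$ ($M = \frac{\left(\sqrt{-5 - 7}\right)^{2}}{6} = \frac{\left(\sqrt{-12}\right)^{2}}{6} = \frac{\left(2 i \sqrt{3}\right)^{2}}{6} = \frac{1}{6} \left(-12\right) = -2$)
$\frac{M + \left(\frac{176}{-161} - \frac{59}{190}\right)}{416 + \left(9 + 4 \cdot 7\right)} = \frac{-2 + \left(\frac{176}{-161} - \frac{59}{190}\right)}{416 + \left(9 + 4 \cdot 7\right)} = \frac{-2 + \left(176 \left(- \frac{1}{161}\right) - \frac{59}{190}\right)}{416 + \left(9 + 28\right)} = \frac{-2 - \frac{42939}{30590}}{416 + 37} = \frac{-2 - \frac{42939}{30590}}{453} = \left(- \frac{104119}{30590}\right) \frac{1}{453} = - \frac{104119}{13857270}$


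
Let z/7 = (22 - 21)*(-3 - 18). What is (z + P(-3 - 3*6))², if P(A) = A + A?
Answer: 35721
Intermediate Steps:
z = -147 (z = 7*((22 - 21)*(-3 - 18)) = 7*(1*(-21)) = 7*(-21) = -147)
P(A) = 2*A
(z + P(-3 - 3*6))² = (-147 + 2*(-3 - 3*6))² = (-147 + 2*(-3 - 18))² = (-147 + 2*(-21))² = (-147 - 42)² = (-189)² = 35721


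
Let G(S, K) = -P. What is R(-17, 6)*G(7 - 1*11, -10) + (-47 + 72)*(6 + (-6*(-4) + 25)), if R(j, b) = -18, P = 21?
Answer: 1753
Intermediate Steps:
G(S, K) = -21 (G(S, K) = -1*21 = -21)
R(-17, 6)*G(7 - 1*11, -10) + (-47 + 72)*(6 + (-6*(-4) + 25)) = -18*(-21) + (-47 + 72)*(6 + (-6*(-4) + 25)) = 378 + 25*(6 + (24 + 25)) = 378 + 25*(6 + 49) = 378 + 25*55 = 378 + 1375 = 1753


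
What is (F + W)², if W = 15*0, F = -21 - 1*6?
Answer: 729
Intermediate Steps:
F = -27 (F = -21 - 6 = -27)
W = 0
(F + W)² = (-27 + 0)² = (-27)² = 729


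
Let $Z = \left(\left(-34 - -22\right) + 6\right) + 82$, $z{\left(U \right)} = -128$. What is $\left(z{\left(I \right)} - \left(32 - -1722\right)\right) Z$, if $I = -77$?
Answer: $-143032$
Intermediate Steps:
$Z = 76$ ($Z = \left(\left(-34 + 22\right) + 6\right) + 82 = \left(-12 + 6\right) + 82 = -6 + 82 = 76$)
$\left(z{\left(I \right)} - \left(32 - -1722\right)\right) Z = \left(-128 - \left(32 - -1722\right)\right) 76 = \left(-128 - \left(32 + 1722\right)\right) 76 = \left(-128 - 1754\right) 76 = \left(-1882\right) 76 = -143032$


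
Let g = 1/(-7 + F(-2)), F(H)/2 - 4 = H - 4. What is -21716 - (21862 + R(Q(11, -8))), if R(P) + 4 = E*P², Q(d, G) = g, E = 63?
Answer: -5272517/121 ≈ -43575.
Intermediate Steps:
F(H) = 2*H (F(H) = 8 + 2*(H - 4) = 8 + 2*(-4 + H) = 8 + (-8 + 2*H) = 2*H)
g = -1/11 (g = 1/(-7 + 2*(-2)) = 1/(-7 - 4) = 1/(-11) = -1/11 ≈ -0.090909)
Q(d, G) = -1/11
R(P) = -4 + 63*P²
-21716 - (21862 + R(Q(11, -8))) = -21716 - (21862 + (-4 + 63*(-1/11)²)) = -21716 - (21862 + (-4 + 63*(1/121))) = -21716 - (21862 + (-4 + 63/121)) = -21716 - (21862 - 421/121) = -21716 - 1*2644881/121 = -21716 - 2644881/121 = -5272517/121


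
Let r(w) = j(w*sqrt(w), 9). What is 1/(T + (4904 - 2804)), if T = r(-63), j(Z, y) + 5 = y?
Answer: 1/2104 ≈ 0.00047529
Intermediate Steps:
j(Z, y) = -5 + y
r(w) = 4 (r(w) = -5 + 9 = 4)
T = 4
1/(T + (4904 - 2804)) = 1/(4 + (4904 - 2804)) = 1/(4 + 2100) = 1/2104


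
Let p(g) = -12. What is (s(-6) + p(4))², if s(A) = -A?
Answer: 36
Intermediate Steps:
(s(-6) + p(4))² = (-1*(-6) - 12)² = (6 - 12)² = (-6)² = 36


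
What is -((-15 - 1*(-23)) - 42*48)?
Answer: 2008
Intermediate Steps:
-((-15 - 1*(-23)) - 42*48) = -((-15 + 23) - 2016) = -(8 - 2016) = -1*(-2008) = 2008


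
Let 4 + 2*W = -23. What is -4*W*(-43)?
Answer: -2322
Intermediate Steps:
W = -27/2 (W = -2 + (½)*(-23) = -2 - 23/2 = -27/2 ≈ -13.500)
-4*W*(-43) = -4*(-27/2)*(-43) = 54*(-43) = -2322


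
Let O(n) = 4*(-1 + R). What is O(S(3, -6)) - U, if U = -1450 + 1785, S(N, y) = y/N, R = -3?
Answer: -351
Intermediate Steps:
O(n) = -16 (O(n) = 4*(-1 - 3) = 4*(-4) = -16)
U = 335
O(S(3, -6)) - U = -16 - 1*335 = -16 - 335 = -351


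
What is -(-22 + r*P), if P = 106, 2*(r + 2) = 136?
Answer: -6974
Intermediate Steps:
r = 66 (r = -2 + (1/2)*136 = -2 + 68 = 66)
-(-22 + r*P) = -(-22 + 66*106) = -(-22 + 6996) = -1*6974 = -6974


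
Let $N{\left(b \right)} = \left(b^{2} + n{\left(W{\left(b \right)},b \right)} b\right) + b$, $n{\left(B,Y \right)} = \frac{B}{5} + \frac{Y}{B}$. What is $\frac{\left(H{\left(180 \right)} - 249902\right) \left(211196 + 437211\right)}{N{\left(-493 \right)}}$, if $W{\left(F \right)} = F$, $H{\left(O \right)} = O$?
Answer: $- \frac{36800339285}{66062} \approx -5.5706 \cdot 10^{5}$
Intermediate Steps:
$n{\left(B,Y \right)} = \frac{B}{5} + \frac{Y}{B}$ ($n{\left(B,Y \right)} = B \frac{1}{5} + \frac{Y}{B} = \frac{B}{5} + \frac{Y}{B}$)
$N{\left(b \right)} = b + b^{2} + b \left(1 + \frac{b}{5}\right)$ ($N{\left(b \right)} = \left(b^{2} + \left(\frac{b}{5} + \frac{b}{b}\right) b\right) + b = \left(b^{2} + \left(\frac{b}{5} + 1\right) b\right) + b = \left(b^{2} + \left(1 + \frac{b}{5}\right) b\right) + b = \left(b^{2} + b \left(1 + \frac{b}{5}\right)\right) + b = b + b^{2} + b \left(1 + \frac{b}{5}\right)$)
$\frac{\left(H{\left(180 \right)} - 249902\right) \left(211196 + 437211\right)}{N{\left(-493 \right)}} = \frac{\left(180 - 249902\right) \left(211196 + 437211\right)}{\frac{2}{5} \left(-493\right) \left(5 + 3 \left(-493\right)\right)} = \frac{\left(-249722\right) 648407}{\frac{2}{5} \left(-493\right) \left(5 - 1479\right)} = - \frac{161921492854}{\frac{2}{5} \left(-493\right) \left(-1474\right)} = - \frac{161921492854}{\frac{1453364}{5}} = \left(-161921492854\right) \frac{5}{1453364} = - \frac{36800339285}{66062}$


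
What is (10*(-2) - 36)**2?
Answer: 3136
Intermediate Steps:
(10*(-2) - 36)**2 = (-20 - 36)**2 = (-56)**2 = 3136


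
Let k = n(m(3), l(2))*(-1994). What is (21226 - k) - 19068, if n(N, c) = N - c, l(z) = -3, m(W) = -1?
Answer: 6146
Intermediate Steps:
k = -3988 (k = (-1 - 1*(-3))*(-1994) = (-1 + 3)*(-1994) = 2*(-1994) = -3988)
(21226 - k) - 19068 = (21226 - 1*(-3988)) - 19068 = (21226 + 3988) - 19068 = 25214 - 19068 = 6146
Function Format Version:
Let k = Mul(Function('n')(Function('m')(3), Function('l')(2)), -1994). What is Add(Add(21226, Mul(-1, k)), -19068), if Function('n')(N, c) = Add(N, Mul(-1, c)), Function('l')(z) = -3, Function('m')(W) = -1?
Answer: 6146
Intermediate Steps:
k = -3988 (k = Mul(Add(-1, Mul(-1, -3)), -1994) = Mul(Add(-1, 3), -1994) = Mul(2, -1994) = -3988)
Add(Add(21226, Mul(-1, k)), -19068) = Add(Add(21226, Mul(-1, -3988)), -19068) = Add(Add(21226, 3988), -19068) = Add(25214, -19068) = 6146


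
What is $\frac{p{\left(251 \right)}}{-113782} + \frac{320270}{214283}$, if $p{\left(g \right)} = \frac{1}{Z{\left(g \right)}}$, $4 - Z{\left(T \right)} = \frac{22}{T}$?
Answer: $\frac{35784970054447}{23942680436492} \approx 1.4946$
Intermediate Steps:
$Z{\left(T \right)} = 4 - \frac{22}{T}$
$p{\left(g \right)} = \frac{1}{4 - \frac{22}{g}}$
$\frac{p{\left(251 \right)}}{-113782} + \frac{320270}{214283} = \frac{\frac{1}{2} \cdot 251 \frac{1}{-11 + 2 \cdot 251}}{-113782} + \frac{320270}{214283} = \frac{1}{2} \cdot 251 \frac{1}{-11 + 502} \left(- \frac{1}{113782}\right) + 320270 \cdot \frac{1}{214283} = \frac{1}{2} \cdot 251 \cdot \frac{1}{491} \left(- \frac{1}{113782}\right) + \frac{320270}{214283} = \frac{251}{982} \left(- \frac{1}{113782}\right) + \frac{320270}{214283} = - \frac{251}{111733924} + \frac{320270}{214283} = \frac{35784970054447}{23942680436492}$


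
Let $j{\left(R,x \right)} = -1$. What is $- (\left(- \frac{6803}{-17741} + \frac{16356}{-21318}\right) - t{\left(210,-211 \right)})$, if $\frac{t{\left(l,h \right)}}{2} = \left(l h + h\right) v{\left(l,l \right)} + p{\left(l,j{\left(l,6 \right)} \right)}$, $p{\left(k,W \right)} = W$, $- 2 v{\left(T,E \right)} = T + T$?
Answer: $\frac{1178657073371221}{63033773} \approx 1.8699 \cdot 10^{7}$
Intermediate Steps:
$v{\left(T,E \right)} = - T$ ($v{\left(T,E \right)} = - \frac{T + T}{2} = - \frac{2 T}{2} = - T$)
$t{\left(l,h \right)} = -2 - 2 l \left(h + h l\right)$ ($t{\left(l,h \right)} = 2 \left(\left(l h + h\right) \left(- l\right) - 1\right) = 2 \left(\left(h l + h\right) \left(- l\right) - 1\right) = 2 \left(\left(h + h l\right) \left(- l\right) - 1\right) = 2 \left(- l \left(h + h l\right) - 1\right) = 2 \left(-1 - l \left(h + h l\right)\right) = -2 - 2 l \left(h + h l\right)$)
$- (\left(- \frac{6803}{-17741} + \frac{16356}{-21318}\right) - t{\left(210,-211 \right)}) = - (\left(- \frac{6803}{-17741} + \frac{16356}{-21318}\right) - \left(-2 - \left(-422\right) 210 - - 422 \cdot 210^{2}\right)) = - (\left(\left(-6803\right) \left(- \frac{1}{17741}\right) + 16356 \left(- \frac{1}{21318}\right)\right) - \left(-2 + 88620 - \left(-422\right) 44100\right)) = - (\left(\frac{6803}{17741} - \frac{2726}{3553}\right) - \left(-2 + 88620 + 18610200\right)) = - (- \frac{24190907}{63033773} - 18698818) = \left(-1\right) \left(- \frac{1178657073371221}{63033773}\right) = \frac{1178657073371221}{63033773}$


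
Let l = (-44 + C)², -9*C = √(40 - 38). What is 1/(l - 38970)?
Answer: -30372489/1124813850872 - 8019*√2/1124813850872 ≈ -2.7012e-5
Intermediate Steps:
C = -√2/9 (C = -√(40 - 38)/9 = -√2/9 ≈ -0.15713)
l = (-44 - √2/9)² ≈ 1949.9
1/(l - 38970) = 1/((396 + √2)²/81 - 38970) = 1/(-38970 + (396 + √2)²/81)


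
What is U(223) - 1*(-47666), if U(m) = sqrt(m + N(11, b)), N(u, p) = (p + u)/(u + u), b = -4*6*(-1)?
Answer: 47666 + 9*sqrt(1342)/22 ≈ 47681.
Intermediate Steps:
b = 24 (b = -24*(-1) = 24)
N(u, p) = (p + u)/(2*u) (N(u, p) = (p + u)/((2*u)) = (p + u)*(1/(2*u)) = (p + u)/(2*u))
U(m) = sqrt(35/22 + m) (U(m) = sqrt(m + (1/2)*(24 + 11)/11) = sqrt(m + (1/2)*(1/11)*35) = sqrt(m + 35/22) = sqrt(35/22 + m))
U(223) - 1*(-47666) = sqrt(770 + 484*223)/22 - 1*(-47666) = sqrt(770 + 107932)/22 + 47666 = sqrt(108702)/22 + 47666 = (9*sqrt(1342))/22 + 47666 = 9*sqrt(1342)/22 + 47666 = 47666 + 9*sqrt(1342)/22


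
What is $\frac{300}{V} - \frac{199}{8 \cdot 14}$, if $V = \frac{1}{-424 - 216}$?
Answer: $- \frac{21504199}{112} \approx -1.92 \cdot 10^{5}$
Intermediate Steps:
$V = - \frac{1}{640}$ ($V = \frac{1}{-640} = - \frac{1}{640} \approx -0.0015625$)
$\frac{300}{V} - \frac{199}{8 \cdot 14} = \frac{300}{- \frac{1}{640}} - \frac{199}{8 \cdot 14} = 300 \left(-640\right) - \frac{199}{112} = -192000 - \frac{199}{112} = - \frac{21504199}{112}$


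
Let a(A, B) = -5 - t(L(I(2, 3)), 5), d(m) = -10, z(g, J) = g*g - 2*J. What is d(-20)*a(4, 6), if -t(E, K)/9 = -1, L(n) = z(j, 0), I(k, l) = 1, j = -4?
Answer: 140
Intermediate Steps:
z(g, J) = g² - 2*J
L(n) = 16 (L(n) = (-4)² - 2*0 = 16 + 0 = 16)
t(E, K) = 9 (t(E, K) = -9*(-1) = 9)
a(A, B) = -14 (a(A, B) = -5 - 1*9 = -5 - 9 = -14)
d(-20)*a(4, 6) = -10*(-14) = 140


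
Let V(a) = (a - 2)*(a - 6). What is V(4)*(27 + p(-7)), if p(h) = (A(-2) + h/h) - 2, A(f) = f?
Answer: -96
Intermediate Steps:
V(a) = (-6 + a)*(-2 + a) (V(a) = (-2 + a)*(-6 + a) = (-6 + a)*(-2 + a))
p(h) = -3 (p(h) = (-2 + h/h) - 2 = (-2 + 1) - 2 = -1 - 2 = -3)
V(4)*(27 + p(-7)) = (12 + 4² - 8*4)*(27 - 3) = (12 + 16 - 32)*24 = -4*24 = -96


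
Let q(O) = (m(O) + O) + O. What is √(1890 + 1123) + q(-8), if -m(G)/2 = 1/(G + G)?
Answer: -127/8 + √3013 ≈ 39.016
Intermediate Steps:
m(G) = -1/G (m(G) = -2/(G + G) = -2*1/(2*G) = -1/G)
q(O) = -1/O + 2*O (q(O) = (-1/O + O) + O = (O - 1/O) + O = -1/O + 2*O)
√(1890 + 1123) + q(-8) = √(1890 + 1123) + (-1/(-8) + 2*(-8)) = √3013 + (-1*(-⅛) - 16) = √3013 + (⅛ - 16) = √3013 - 127/8 = -127/8 + √3013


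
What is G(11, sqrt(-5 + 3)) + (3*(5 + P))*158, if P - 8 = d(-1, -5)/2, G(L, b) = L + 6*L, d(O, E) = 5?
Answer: 7424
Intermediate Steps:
G(L, b) = 7*L
P = 21/2 (P = 8 + 5/2 = 21/2 ≈ 10.500)
G(11, sqrt(-5 + 3)) + (3*(5 + P))*158 = 7*11 + (3*(5 + 21/2))*158 = 77 + (3*(31/2))*158 = 77 + (93/2)*158 = 77 + 7347 = 7424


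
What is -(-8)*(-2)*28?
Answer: -448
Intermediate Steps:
-(-8)*(-2)*28 = -8*2*28 = -16*28 = -448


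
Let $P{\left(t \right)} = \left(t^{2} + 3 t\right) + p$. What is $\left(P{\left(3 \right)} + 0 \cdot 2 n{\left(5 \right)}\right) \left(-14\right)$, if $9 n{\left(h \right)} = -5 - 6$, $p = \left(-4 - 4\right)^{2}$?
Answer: $-1148$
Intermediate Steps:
$p = 64$ ($p = \left(-8\right)^{2} = 64$)
$n{\left(h \right)} = - \frac{11}{9}$ ($n{\left(h \right)} = \frac{-5 - 6}{9} = \frac{1}{9} \left(-11\right) = - \frac{11}{9}$)
$P{\left(t \right)} = 64 + t^{2} + 3 t$ ($P{\left(t \right)} = \left(t^{2} + 3 t\right) + 64 = 64 + t^{2} + 3 t$)
$\left(P{\left(3 \right)} + 0 \cdot 2 n{\left(5 \right)}\right) \left(-14\right) = \left(\left(64 + 3^{2} + 3 \cdot 3\right) + 0 \cdot 2 \left(- \frac{11}{9}\right)\right) \left(-14\right) = \left(\left(64 + 9 + 9\right) + 0 \left(- \frac{11}{9}\right)\right) \left(-14\right) = \left(82 + 0\right) \left(-14\right) = 82 \left(-14\right) = -1148$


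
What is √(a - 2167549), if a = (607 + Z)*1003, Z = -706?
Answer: I*√2266846 ≈ 1505.6*I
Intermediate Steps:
a = -99297 (a = (607 - 706)*1003 = -99*1003 = -99297)
√(a - 2167549) = √(-99297 - 2167549) = √(-2266846) = I*√2266846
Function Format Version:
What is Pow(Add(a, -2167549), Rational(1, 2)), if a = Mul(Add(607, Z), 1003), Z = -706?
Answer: Mul(I, Pow(2266846, Rational(1, 2))) ≈ Mul(1505.6, I)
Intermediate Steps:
a = -99297 (a = Mul(Add(607, -706), 1003) = Mul(-99, 1003) = -99297)
Pow(Add(a, -2167549), Rational(1, 2)) = Pow(Add(-99297, -2167549), Rational(1, 2)) = Pow(-2266846, Rational(1, 2)) = Mul(I, Pow(2266846, Rational(1, 2)))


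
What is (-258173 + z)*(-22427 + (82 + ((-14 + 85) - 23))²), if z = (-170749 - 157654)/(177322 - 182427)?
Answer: 7282622599574/5105 ≈ 1.4266e+9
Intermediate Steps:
z = 328403/5105 (z = -328403/(-5105) = -328403*(-1/5105) = 328403/5105 ≈ 64.330)
(-258173 + z)*(-22427 + (82 + ((-14 + 85) - 23))²) = (-258173 + 328403/5105)*(-22427 + (82 + ((-14 + 85) - 23))²) = -1317644762*(-22427 + (82 + (71 - 23))²)/5105 = -1317644762*(-22427 + (82 + 48)²)/5105 = -1317644762*(-22427 + 130²)/5105 = -1317644762*(-22427 + 16900)/5105 = -1317644762/5105*(-5527) = 7282622599574/5105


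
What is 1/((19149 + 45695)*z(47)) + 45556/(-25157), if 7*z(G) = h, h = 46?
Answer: -135885354045/75038903368 ≈ -1.8109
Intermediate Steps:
z(G) = 46/7 (z(G) = (⅐)*46 = 46/7)
1/((19149 + 45695)*z(47)) + 45556/(-25157) = 1/((19149 + 45695)*(46/7)) + 45556/(-25157) = (7/46)/64844 + 45556*(-1/25157) = (1/64844)*(7/46) - 45556/25157 = 7/2982824 - 45556/25157 = -135885354045/75038903368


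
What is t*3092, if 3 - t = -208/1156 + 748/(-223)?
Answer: 1302069028/64447 ≈ 20204.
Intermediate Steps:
t = 421109/64447 (t = 3 - (-208/1156 + 748/(-223)) = 3 - (-208*1/1156 + 748*(-1/223)) = 3 - (-52/289 - 748/223) = 3 - 1*(-227768/64447) = 3 + 227768/64447 = 421109/64447 ≈ 6.5342)
t*3092 = (421109/64447)*3092 = 1302069028/64447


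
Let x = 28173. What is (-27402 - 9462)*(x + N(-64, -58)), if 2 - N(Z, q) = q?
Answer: -1040781312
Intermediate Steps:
N(Z, q) = 2 - q
(-27402 - 9462)*(x + N(-64, -58)) = (-27402 - 9462)*(28173 + (2 - 1*(-58))) = -36864*(28173 + (2 + 58)) = -36864*(28173 + 60) = -36864*28233 = -1040781312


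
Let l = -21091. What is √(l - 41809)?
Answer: 10*I*√629 ≈ 250.8*I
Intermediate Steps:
√(l - 41809) = √(-21091 - 41809) = √(-62900) = 10*I*√629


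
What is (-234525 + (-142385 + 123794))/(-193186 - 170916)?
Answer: 126558/182051 ≈ 0.69518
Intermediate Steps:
(-234525 + (-142385 + 123794))/(-193186 - 170916) = (-234525 - 18591)/(-364102) = -253116*(-1/364102) = 126558/182051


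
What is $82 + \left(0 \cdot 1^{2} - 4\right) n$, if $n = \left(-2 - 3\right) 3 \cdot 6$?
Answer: $442$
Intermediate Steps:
$n = -90$ ($n = \left(-5\right) 3 \cdot 6 = \left(-15\right) 6 = -90$)
$82 + \left(0 \cdot 1^{2} - 4\right) n = 82 + \left(0 \cdot 1^{2} - 4\right) \left(-90\right) = 82 + \left(0 \cdot 1 - 4\right) \left(-90\right) = 82 + \left(0 - 4\right) \left(-90\right) = 82 - -360 = 82 + 360 = 442$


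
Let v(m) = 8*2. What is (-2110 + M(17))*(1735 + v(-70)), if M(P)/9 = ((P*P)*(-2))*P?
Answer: -158542544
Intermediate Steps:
v(m) = 16
M(P) = -18*P**3 (M(P) = 9*(((P*P)*(-2))*P) = 9*((P**2*(-2))*P) = 9*((-2*P**2)*P) = 9*(-2*P**3) = -18*P**3)
(-2110 + M(17))*(1735 + v(-70)) = (-2110 - 18*17**3)*(1735 + 16) = (-2110 - 18*4913)*1751 = (-2110 - 88434)*1751 = -90544*1751 = -158542544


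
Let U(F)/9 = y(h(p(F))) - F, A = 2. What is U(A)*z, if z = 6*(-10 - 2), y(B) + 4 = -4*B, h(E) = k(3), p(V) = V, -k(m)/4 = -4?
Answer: 45360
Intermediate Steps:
k(m) = 16 (k(m) = -4*(-4) = 16)
h(E) = 16
y(B) = -4 - 4*B
z = -72 (z = 6*(-12) = -72)
U(F) = -612 - 9*F (U(F) = 9*((-4 - 4*16) - F) = 9*((-4 - 64) - F) = 9*(-68 - F) = -612 - 9*F)
U(A)*z = (-612 - 9*2)*(-72) = (-612 - 18)*(-72) = -630*(-72) = 45360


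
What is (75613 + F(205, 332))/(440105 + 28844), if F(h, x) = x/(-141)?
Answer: 10661101/66121809 ≈ 0.16123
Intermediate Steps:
F(h, x) = -x/141 (F(h, x) = x*(-1/141) = -x/141)
(75613 + F(205, 332))/(440105 + 28844) = (75613 - 1/141*332)/(440105 + 28844) = (75613 - 332/141)/468949 = (10661101/141)*(1/468949) = 10661101/66121809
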